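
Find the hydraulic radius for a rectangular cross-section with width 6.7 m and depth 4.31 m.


For a rectangular section:
Flow area A = b * y = 6.7 * 4.31 = 28.88 m^2.
Wetted perimeter P = b + 2y = 6.7 + 2*4.31 = 15.32 m.
Hydraulic radius R = A/P = 28.88 / 15.32 = 1.8849 m.

1.8849


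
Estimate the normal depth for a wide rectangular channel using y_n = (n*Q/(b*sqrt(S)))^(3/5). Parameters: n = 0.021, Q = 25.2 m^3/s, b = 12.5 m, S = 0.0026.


We use the wide-channel approximation y_n = (n*Q/(b*sqrt(S)))^(3/5).
sqrt(S) = sqrt(0.0026) = 0.05099.
Numerator: n*Q = 0.021 * 25.2 = 0.5292.
Denominator: b*sqrt(S) = 12.5 * 0.05099 = 0.637375.
arg = 0.8303.
y_n = 0.8303^(3/5) = 0.8944 m.

0.8944


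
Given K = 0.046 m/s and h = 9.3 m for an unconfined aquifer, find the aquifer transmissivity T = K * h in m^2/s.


Transmissivity is defined as T = K * h.
T = 0.046 * 9.3
  = 0.4278 m^2/s.

0.4278


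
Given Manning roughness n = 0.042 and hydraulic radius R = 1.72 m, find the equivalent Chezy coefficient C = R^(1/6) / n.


The Chezy coefficient relates to Manning's n through C = R^(1/6) / n.
R^(1/6) = 1.72^(1/6) = 1.094598.
C = 1.094598 / 0.042 = 26.06 m^(1/2)/s.

26.06


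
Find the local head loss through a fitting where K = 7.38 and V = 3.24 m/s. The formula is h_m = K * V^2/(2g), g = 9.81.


Minor loss formula: h_m = K * V^2/(2g).
V^2 = 3.24^2 = 10.4976.
V^2/(2g) = 10.4976 / 19.62 = 0.535 m.
h_m = 7.38 * 0.535 = 3.9486 m.

3.9486


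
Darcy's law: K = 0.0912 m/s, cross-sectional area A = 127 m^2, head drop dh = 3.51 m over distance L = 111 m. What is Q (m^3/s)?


Darcy's law: Q = K * A * i, where i = dh/L.
Hydraulic gradient i = 3.51 / 111 = 0.031622.
Q = 0.0912 * 127 * 0.031622
  = 0.3663 m^3/s.

0.3663


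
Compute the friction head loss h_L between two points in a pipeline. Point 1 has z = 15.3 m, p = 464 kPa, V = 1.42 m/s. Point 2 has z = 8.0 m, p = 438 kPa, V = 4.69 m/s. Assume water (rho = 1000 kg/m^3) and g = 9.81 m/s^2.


Total head at each section: H = z + p/(rho*g) + V^2/(2g).
H1 = 15.3 + 464*1000/(1000*9.81) + 1.42^2/(2*9.81)
   = 15.3 + 47.299 + 0.1028
   = 62.701 m.
H2 = 8.0 + 438*1000/(1000*9.81) + 4.69^2/(2*9.81)
   = 8.0 + 44.648 + 1.1211
   = 53.769 m.
h_L = H1 - H2 = 62.701 - 53.769 = 8.932 m.

8.932


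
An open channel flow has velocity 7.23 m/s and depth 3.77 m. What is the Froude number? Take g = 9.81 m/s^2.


The Froude number is defined as Fr = V / sqrt(g*y).
g*y = 9.81 * 3.77 = 36.9837.
sqrt(g*y) = sqrt(36.9837) = 6.0814.
Fr = 7.23 / 6.0814 = 1.1889.

1.1889


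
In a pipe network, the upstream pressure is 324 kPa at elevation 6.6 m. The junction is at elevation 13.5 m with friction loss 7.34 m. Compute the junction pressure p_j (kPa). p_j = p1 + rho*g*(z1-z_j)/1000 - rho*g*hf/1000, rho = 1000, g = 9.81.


Junction pressure: p_j = p1 + rho*g*(z1 - z_j)/1000 - rho*g*hf/1000.
Elevation term = 1000*9.81*(6.6 - 13.5)/1000 = -67.689 kPa.
Friction term = 1000*9.81*7.34/1000 = 72.005 kPa.
p_j = 324 + -67.689 - 72.005 = 184.31 kPa.

184.31


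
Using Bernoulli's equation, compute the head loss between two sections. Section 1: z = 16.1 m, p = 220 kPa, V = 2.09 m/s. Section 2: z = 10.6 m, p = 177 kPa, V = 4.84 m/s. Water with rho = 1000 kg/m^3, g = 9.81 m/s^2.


Total head at each section: H = z + p/(rho*g) + V^2/(2g).
H1 = 16.1 + 220*1000/(1000*9.81) + 2.09^2/(2*9.81)
   = 16.1 + 22.426 + 0.2226
   = 38.749 m.
H2 = 10.6 + 177*1000/(1000*9.81) + 4.84^2/(2*9.81)
   = 10.6 + 18.043 + 1.194
   = 29.837 m.
h_L = H1 - H2 = 38.749 - 29.837 = 8.912 m.

8.912


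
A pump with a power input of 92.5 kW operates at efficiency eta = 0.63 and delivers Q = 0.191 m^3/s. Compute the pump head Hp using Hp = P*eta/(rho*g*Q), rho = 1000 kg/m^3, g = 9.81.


Pump head formula: Hp = P * eta / (rho * g * Q).
Numerator: P * eta = 92.5 * 1000 * 0.63 = 58275.0 W.
Denominator: rho * g * Q = 1000 * 9.81 * 0.191 = 1873.71.
Hp = 58275.0 / 1873.71 = 31.1 m.

31.1


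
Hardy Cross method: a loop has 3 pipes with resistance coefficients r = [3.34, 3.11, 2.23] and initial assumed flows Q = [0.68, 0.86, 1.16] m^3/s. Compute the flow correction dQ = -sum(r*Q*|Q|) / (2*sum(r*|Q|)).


Numerator terms (r*Q*|Q|): 3.34*0.68*|0.68| = 1.5444; 3.11*0.86*|0.86| = 2.3002; 2.23*1.16*|1.16| = 3.0007.
Sum of numerator = 6.8453.
Denominator terms (r*|Q|): 3.34*|0.68| = 2.2712; 3.11*|0.86| = 2.6746; 2.23*|1.16| = 2.5868.
2 * sum of denominator = 2 * 7.5326 = 15.0652.
dQ = -6.8453 / 15.0652 = -0.4544 m^3/s.

-0.4544


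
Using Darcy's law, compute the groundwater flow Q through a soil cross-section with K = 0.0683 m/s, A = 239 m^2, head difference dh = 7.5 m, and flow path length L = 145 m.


Darcy's law: Q = K * A * i, where i = dh/L.
Hydraulic gradient i = 7.5 / 145 = 0.051724.
Q = 0.0683 * 239 * 0.051724
  = 0.8443 m^3/s.

0.8443


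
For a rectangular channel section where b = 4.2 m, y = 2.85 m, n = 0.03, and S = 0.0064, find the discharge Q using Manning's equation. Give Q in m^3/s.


For a rectangular channel, the cross-sectional area A = b * y = 4.2 * 2.85 = 11.97 m^2.
The wetted perimeter P = b + 2y = 4.2 + 2*2.85 = 9.9 m.
Hydraulic radius R = A/P = 11.97/9.9 = 1.2091 m.
Velocity V = (1/n)*R^(2/3)*S^(1/2) = (1/0.03)*1.2091^(2/3)*0.0064^(1/2) = 3.0265 m/s.
Discharge Q = A * V = 11.97 * 3.0265 = 36.227 m^3/s.

36.227


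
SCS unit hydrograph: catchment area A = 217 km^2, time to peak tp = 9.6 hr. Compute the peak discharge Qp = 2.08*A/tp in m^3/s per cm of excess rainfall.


SCS formula: Qp = 2.08 * A / tp.
Qp = 2.08 * 217 / 9.6
   = 451.36 / 9.6
   = 47.02 m^3/s per cm.

47.02


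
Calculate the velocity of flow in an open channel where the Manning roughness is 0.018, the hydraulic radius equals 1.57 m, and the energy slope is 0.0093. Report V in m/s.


Manning's equation gives V = (1/n) * R^(2/3) * S^(1/2).
First, compute R^(2/3) = 1.57^(2/3) = 1.3508.
Next, S^(1/2) = 0.0093^(1/2) = 0.096437.
Then 1/n = 1/0.018 = 55.56.
V = 55.56 * 1.3508 * 0.096437 = 7.2372 m/s.

7.2372


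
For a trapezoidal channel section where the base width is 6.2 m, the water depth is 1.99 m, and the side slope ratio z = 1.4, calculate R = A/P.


For a trapezoidal section with side slope z:
A = (b + z*y)*y = (6.2 + 1.4*1.99)*1.99 = 17.882 m^2.
P = b + 2*y*sqrt(1 + z^2) = 6.2 + 2*1.99*sqrt(1 + 1.4^2) = 13.047 m.
R = A/P = 17.882 / 13.047 = 1.3705 m.

1.3705


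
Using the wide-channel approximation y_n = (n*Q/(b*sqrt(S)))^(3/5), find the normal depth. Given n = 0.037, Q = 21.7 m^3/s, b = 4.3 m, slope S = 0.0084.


We use the wide-channel approximation y_n = (n*Q/(b*sqrt(S)))^(3/5).
sqrt(S) = sqrt(0.0084) = 0.091652.
Numerator: n*Q = 0.037 * 21.7 = 0.8029.
Denominator: b*sqrt(S) = 4.3 * 0.091652 = 0.394104.
arg = 2.0373.
y_n = 2.0373^(3/5) = 1.5326 m.

1.5326


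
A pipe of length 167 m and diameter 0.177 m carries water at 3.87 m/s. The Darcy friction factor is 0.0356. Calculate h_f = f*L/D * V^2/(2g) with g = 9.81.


Darcy-Weisbach equation: h_f = f * (L/D) * V^2/(2g).
f * L/D = 0.0356 * 167/0.177 = 33.5887.
V^2/(2g) = 3.87^2 / (2*9.81) = 14.9769 / 19.62 = 0.7633 m.
h_f = 33.5887 * 0.7633 = 25.64 m.

25.64


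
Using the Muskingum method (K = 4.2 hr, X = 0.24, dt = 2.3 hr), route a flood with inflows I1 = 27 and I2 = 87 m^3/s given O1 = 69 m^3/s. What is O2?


Muskingum coefficients:
denom = 2*K*(1-X) + dt = 2*4.2*(1-0.24) + 2.3 = 8.684.
C0 = (dt - 2*K*X)/denom = (2.3 - 2*4.2*0.24)/8.684 = 0.0327.
C1 = (dt + 2*K*X)/denom = (2.3 + 2*4.2*0.24)/8.684 = 0.497.
C2 = (2*K*(1-X) - dt)/denom = 0.4703.
O2 = C0*I2 + C1*I1 + C2*O1
   = 0.0327*87 + 0.497*27 + 0.4703*69
   = 48.71 m^3/s.

48.71


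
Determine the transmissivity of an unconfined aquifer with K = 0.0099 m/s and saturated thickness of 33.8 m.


Transmissivity is defined as T = K * h.
T = 0.0099 * 33.8
  = 0.3346 m^2/s.

0.3346


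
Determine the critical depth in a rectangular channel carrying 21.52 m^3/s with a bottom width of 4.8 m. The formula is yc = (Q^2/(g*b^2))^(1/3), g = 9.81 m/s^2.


Using yc = (Q^2 / (g * b^2))^(1/3):
Q^2 = 21.52^2 = 463.11.
g * b^2 = 9.81 * 4.8^2 = 9.81 * 23.04 = 226.02.
Q^2 / (g*b^2) = 463.11 / 226.02 = 2.049.
yc = 2.049^(1/3) = 1.2701 m.

1.2701


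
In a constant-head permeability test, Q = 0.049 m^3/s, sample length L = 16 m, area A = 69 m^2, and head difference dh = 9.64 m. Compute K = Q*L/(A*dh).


From K = Q*L / (A*dh):
Numerator: Q*L = 0.049 * 16 = 0.784.
Denominator: A*dh = 69 * 9.64 = 665.16.
K = 0.784 / 665.16 = 0.001179 m/s.

0.001179


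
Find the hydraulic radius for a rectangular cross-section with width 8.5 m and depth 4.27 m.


For a rectangular section:
Flow area A = b * y = 8.5 * 4.27 = 36.29 m^2.
Wetted perimeter P = b + 2y = 8.5 + 2*4.27 = 17.04 m.
Hydraulic radius R = A/P = 36.29 / 17.04 = 2.13 m.

2.13


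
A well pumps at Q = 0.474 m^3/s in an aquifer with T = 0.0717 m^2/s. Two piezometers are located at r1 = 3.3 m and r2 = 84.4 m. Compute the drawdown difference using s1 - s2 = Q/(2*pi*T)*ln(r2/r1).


Thiem equation: s1 - s2 = Q/(2*pi*T) * ln(r2/r1).
ln(r2/r1) = ln(84.4/3.3) = 3.2416.
Q/(2*pi*T) = 0.474 / (2*pi*0.0717) = 0.474 / 0.4505 = 1.0522.
s1 - s2 = 1.0522 * 3.2416 = 3.4107 m.

3.4107


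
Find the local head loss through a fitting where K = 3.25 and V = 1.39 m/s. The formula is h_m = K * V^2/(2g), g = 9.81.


Minor loss formula: h_m = K * V^2/(2g).
V^2 = 1.39^2 = 1.9321.
V^2/(2g) = 1.9321 / 19.62 = 0.0985 m.
h_m = 3.25 * 0.0985 = 0.32 m.

0.32


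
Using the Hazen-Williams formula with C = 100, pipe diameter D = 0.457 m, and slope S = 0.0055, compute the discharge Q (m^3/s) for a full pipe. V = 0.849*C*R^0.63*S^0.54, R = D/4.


For a full circular pipe, R = D/4 = 0.457/4 = 0.1143 m.
V = 0.849 * 100 * 0.1143^0.63 * 0.0055^0.54
  = 0.849 * 100 * 0.254947 * 0.060228
  = 1.3036 m/s.
Pipe area A = pi*D^2/4 = pi*0.457^2/4 = 0.164 m^2.
Q = A * V = 0.164 * 1.3036 = 0.2138 m^3/s.

0.2138


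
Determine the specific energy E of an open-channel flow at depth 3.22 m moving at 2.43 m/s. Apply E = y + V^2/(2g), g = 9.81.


Specific energy E = y + V^2/(2g).
Velocity head = V^2/(2g) = 2.43^2 / (2*9.81) = 5.9049 / 19.62 = 0.301 m.
E = 3.22 + 0.301 = 3.521 m.

3.521


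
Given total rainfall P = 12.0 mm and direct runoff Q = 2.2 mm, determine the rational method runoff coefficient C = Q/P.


The runoff coefficient C = runoff depth / rainfall depth.
C = 2.2 / 12.0
  = 0.1833.

0.1833


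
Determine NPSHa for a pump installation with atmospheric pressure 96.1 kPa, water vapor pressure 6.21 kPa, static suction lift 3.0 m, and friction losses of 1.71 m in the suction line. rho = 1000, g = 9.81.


NPSHa = p_atm/(rho*g) - z_s - hf_s - p_vap/(rho*g).
p_atm/(rho*g) = 96.1*1000 / (1000*9.81) = 9.796 m.
p_vap/(rho*g) = 6.21*1000 / (1000*9.81) = 0.633 m.
NPSHa = 9.796 - 3.0 - 1.71 - 0.633
      = 4.45 m.

4.45


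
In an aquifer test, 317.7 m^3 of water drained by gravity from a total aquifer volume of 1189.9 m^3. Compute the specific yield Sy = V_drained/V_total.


Specific yield Sy = Volume drained / Total volume.
Sy = 317.7 / 1189.9
   = 0.267.

0.267


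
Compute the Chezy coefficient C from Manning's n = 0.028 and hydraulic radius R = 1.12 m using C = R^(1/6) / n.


The Chezy coefficient relates to Manning's n through C = R^(1/6) / n.
R^(1/6) = 1.12^(1/6) = 1.019068.
C = 1.019068 / 0.028 = 36.4 m^(1/2)/s.

36.4


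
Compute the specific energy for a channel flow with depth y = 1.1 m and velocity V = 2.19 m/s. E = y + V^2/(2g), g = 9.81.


Specific energy E = y + V^2/(2g).
Velocity head = V^2/(2g) = 2.19^2 / (2*9.81) = 4.7961 / 19.62 = 0.2444 m.
E = 1.1 + 0.2444 = 1.3444 m.

1.3444


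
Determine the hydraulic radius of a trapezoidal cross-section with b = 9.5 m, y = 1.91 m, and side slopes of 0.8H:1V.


For a trapezoidal section with side slope z:
A = (b + z*y)*y = (9.5 + 0.8*1.91)*1.91 = 21.063 m^2.
P = b + 2*y*sqrt(1 + z^2) = 9.5 + 2*1.91*sqrt(1 + 0.8^2) = 14.392 m.
R = A/P = 21.063 / 14.392 = 1.4636 m.

1.4636


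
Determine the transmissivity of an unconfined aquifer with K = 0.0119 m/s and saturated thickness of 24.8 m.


Transmissivity is defined as T = K * h.
T = 0.0119 * 24.8
  = 0.2951 m^2/s.

0.2951


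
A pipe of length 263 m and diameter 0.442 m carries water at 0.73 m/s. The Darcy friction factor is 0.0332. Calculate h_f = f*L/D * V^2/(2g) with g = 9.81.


Darcy-Weisbach equation: h_f = f * (L/D) * V^2/(2g).
f * L/D = 0.0332 * 263/0.442 = 19.7548.
V^2/(2g) = 0.73^2 / (2*9.81) = 0.5329 / 19.62 = 0.0272 m.
h_f = 19.7548 * 0.0272 = 0.537 m.

0.537


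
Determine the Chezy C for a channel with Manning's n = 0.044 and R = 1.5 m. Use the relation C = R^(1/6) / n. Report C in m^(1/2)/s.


The Chezy coefficient relates to Manning's n through C = R^(1/6) / n.
R^(1/6) = 1.5^(1/6) = 1.069913.
C = 1.069913 / 0.044 = 24.32 m^(1/2)/s.

24.32


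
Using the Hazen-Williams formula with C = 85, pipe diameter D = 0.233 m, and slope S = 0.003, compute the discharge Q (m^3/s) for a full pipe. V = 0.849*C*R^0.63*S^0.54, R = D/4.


For a full circular pipe, R = D/4 = 0.233/4 = 0.0583 m.
V = 0.849 * 85 * 0.0583^0.63 * 0.003^0.54
  = 0.849 * 85 * 0.166777 * 0.043416
  = 0.5225 m/s.
Pipe area A = pi*D^2/4 = pi*0.233^2/4 = 0.0426 m^2.
Q = A * V = 0.0426 * 0.5225 = 0.0223 m^3/s.

0.0223


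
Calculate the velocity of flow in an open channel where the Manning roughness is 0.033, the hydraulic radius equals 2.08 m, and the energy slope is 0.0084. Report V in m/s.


Manning's equation gives V = (1/n) * R^(2/3) * S^(1/2).
First, compute R^(2/3) = 2.08^(2/3) = 1.6295.
Next, S^(1/2) = 0.0084^(1/2) = 0.091652.
Then 1/n = 1/0.033 = 30.3.
V = 30.3 * 1.6295 * 0.091652 = 4.5255 m/s.

4.5255


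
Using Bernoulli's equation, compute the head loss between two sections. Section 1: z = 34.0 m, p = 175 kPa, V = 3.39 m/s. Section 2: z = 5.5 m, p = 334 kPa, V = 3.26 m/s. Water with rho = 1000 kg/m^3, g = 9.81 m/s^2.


Total head at each section: H = z + p/(rho*g) + V^2/(2g).
H1 = 34.0 + 175*1000/(1000*9.81) + 3.39^2/(2*9.81)
   = 34.0 + 17.839 + 0.5857
   = 52.425 m.
H2 = 5.5 + 334*1000/(1000*9.81) + 3.26^2/(2*9.81)
   = 5.5 + 34.047 + 0.5417
   = 40.089 m.
h_L = H1 - H2 = 52.425 - 40.089 = 12.336 m.

12.336


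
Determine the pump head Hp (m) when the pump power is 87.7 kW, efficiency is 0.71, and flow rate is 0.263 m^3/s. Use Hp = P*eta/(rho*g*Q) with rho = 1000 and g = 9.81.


Pump head formula: Hp = P * eta / (rho * g * Q).
Numerator: P * eta = 87.7 * 1000 * 0.71 = 62267.0 W.
Denominator: rho * g * Q = 1000 * 9.81 * 0.263 = 2580.03.
Hp = 62267.0 / 2580.03 = 24.13 m.

24.13


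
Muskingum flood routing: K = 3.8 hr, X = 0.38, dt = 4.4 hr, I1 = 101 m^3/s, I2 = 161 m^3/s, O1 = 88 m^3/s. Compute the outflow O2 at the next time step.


Muskingum coefficients:
denom = 2*K*(1-X) + dt = 2*3.8*(1-0.38) + 4.4 = 9.112.
C0 = (dt - 2*K*X)/denom = (4.4 - 2*3.8*0.38)/9.112 = 0.1659.
C1 = (dt + 2*K*X)/denom = (4.4 + 2*3.8*0.38)/9.112 = 0.7998.
C2 = (2*K*(1-X) - dt)/denom = 0.0342.
O2 = C0*I2 + C1*I1 + C2*O1
   = 0.1659*161 + 0.7998*101 + 0.0342*88
   = 110.51 m^3/s.

110.51


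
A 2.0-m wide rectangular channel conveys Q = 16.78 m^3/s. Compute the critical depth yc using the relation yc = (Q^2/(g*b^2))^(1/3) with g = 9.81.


Using yc = (Q^2 / (g * b^2))^(1/3):
Q^2 = 16.78^2 = 281.57.
g * b^2 = 9.81 * 2.0^2 = 9.81 * 4.0 = 39.24.
Q^2 / (g*b^2) = 281.57 / 39.24 = 7.1756.
yc = 7.1756^(1/3) = 1.9288 m.

1.9288


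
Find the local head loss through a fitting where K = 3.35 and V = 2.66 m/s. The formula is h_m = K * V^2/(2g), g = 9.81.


Minor loss formula: h_m = K * V^2/(2g).
V^2 = 2.66^2 = 7.0756.
V^2/(2g) = 7.0756 / 19.62 = 0.3606 m.
h_m = 3.35 * 0.3606 = 1.2081 m.

1.2081


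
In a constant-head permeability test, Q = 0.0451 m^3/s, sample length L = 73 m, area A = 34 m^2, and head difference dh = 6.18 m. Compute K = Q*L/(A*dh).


From K = Q*L / (A*dh):
Numerator: Q*L = 0.0451 * 73 = 3.2923.
Denominator: A*dh = 34 * 6.18 = 210.12.
K = 3.2923 / 210.12 = 0.015669 m/s.

0.015669


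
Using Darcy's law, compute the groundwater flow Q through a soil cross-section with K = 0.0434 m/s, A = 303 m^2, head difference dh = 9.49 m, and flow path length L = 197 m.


Darcy's law: Q = K * A * i, where i = dh/L.
Hydraulic gradient i = 9.49 / 197 = 0.048173.
Q = 0.0434 * 303 * 0.048173
  = 0.6335 m^3/s.

0.6335


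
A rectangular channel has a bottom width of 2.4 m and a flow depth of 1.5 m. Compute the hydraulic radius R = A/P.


For a rectangular section:
Flow area A = b * y = 2.4 * 1.5 = 3.6 m^2.
Wetted perimeter P = b + 2y = 2.4 + 2*1.5 = 5.4 m.
Hydraulic radius R = A/P = 3.6 / 5.4 = 0.6667 m.

0.6667


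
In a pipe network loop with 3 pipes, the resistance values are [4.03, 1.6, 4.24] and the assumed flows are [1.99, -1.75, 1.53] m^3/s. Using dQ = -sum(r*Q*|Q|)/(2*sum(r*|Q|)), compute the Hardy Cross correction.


Numerator terms (r*Q*|Q|): 4.03*1.99*|1.99| = 15.9592; 1.6*-1.75*|-1.75| = -4.9; 4.24*1.53*|1.53| = 9.9254.
Sum of numerator = 20.9846.
Denominator terms (r*|Q|): 4.03*|1.99| = 8.0197; 1.6*|-1.75| = 2.8; 4.24*|1.53| = 6.4872.
2 * sum of denominator = 2 * 17.3069 = 34.6138.
dQ = -20.9846 / 34.6138 = -0.6063 m^3/s.

-0.6063


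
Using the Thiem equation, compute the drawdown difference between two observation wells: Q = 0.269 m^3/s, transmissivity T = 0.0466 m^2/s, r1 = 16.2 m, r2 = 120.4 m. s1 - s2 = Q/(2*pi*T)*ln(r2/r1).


Thiem equation: s1 - s2 = Q/(2*pi*T) * ln(r2/r1).
ln(r2/r1) = ln(120.4/16.2) = 2.0058.
Q/(2*pi*T) = 0.269 / (2*pi*0.0466) = 0.269 / 0.2928 = 0.9187.
s1 - s2 = 0.9187 * 2.0058 = 1.8428 m.

1.8428


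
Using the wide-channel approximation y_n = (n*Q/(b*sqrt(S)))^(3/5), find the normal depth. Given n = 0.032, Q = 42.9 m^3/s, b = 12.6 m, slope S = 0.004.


We use the wide-channel approximation y_n = (n*Q/(b*sqrt(S)))^(3/5).
sqrt(S) = sqrt(0.004) = 0.063246.
Numerator: n*Q = 0.032 * 42.9 = 1.3728.
Denominator: b*sqrt(S) = 12.6 * 0.063246 = 0.7969.
arg = 1.7227.
y_n = 1.7227^(3/5) = 1.3859 m.

1.3859


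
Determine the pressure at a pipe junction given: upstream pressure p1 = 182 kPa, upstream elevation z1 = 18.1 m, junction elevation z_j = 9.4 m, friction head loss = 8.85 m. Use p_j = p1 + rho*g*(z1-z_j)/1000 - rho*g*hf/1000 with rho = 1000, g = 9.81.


Junction pressure: p_j = p1 + rho*g*(z1 - z_j)/1000 - rho*g*hf/1000.
Elevation term = 1000*9.81*(18.1 - 9.4)/1000 = 85.347 kPa.
Friction term = 1000*9.81*8.85/1000 = 86.819 kPa.
p_j = 182 + 85.347 - 86.819 = 180.53 kPa.

180.53


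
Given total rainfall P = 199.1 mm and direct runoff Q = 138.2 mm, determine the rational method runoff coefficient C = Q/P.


The runoff coefficient C = runoff depth / rainfall depth.
C = 138.2 / 199.1
  = 0.6941.

0.6941


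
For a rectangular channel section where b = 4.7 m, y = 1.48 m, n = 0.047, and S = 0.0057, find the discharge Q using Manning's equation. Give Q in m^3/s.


For a rectangular channel, the cross-sectional area A = b * y = 4.7 * 1.48 = 6.96 m^2.
The wetted perimeter P = b + 2y = 4.7 + 2*1.48 = 7.66 m.
Hydraulic radius R = A/P = 6.96/7.66 = 0.9081 m.
Velocity V = (1/n)*R^(2/3)*S^(1/2) = (1/0.047)*0.9081^(2/3)*0.0057^(1/2) = 1.5064 m/s.
Discharge Q = A * V = 6.96 * 1.5064 = 10.478 m^3/s.

10.478


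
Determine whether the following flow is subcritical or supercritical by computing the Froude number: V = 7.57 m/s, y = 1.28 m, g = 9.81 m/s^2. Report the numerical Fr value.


The Froude number is defined as Fr = V / sqrt(g*y).
g*y = 9.81 * 1.28 = 12.5568.
sqrt(g*y) = sqrt(12.5568) = 3.5436.
Fr = 7.57 / 3.5436 = 2.1363.
Since Fr > 1, the flow is supercritical.

2.1363


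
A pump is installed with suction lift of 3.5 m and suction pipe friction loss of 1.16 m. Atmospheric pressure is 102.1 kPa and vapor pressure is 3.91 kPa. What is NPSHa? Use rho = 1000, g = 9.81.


NPSHa = p_atm/(rho*g) - z_s - hf_s - p_vap/(rho*g).
p_atm/(rho*g) = 102.1*1000 / (1000*9.81) = 10.408 m.
p_vap/(rho*g) = 3.91*1000 / (1000*9.81) = 0.399 m.
NPSHa = 10.408 - 3.5 - 1.16 - 0.399
      = 5.35 m.

5.35


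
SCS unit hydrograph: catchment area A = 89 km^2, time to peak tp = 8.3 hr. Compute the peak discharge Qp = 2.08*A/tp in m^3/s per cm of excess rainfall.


SCS formula: Qp = 2.08 * A / tp.
Qp = 2.08 * 89 / 8.3
   = 185.12 / 8.3
   = 22.3 m^3/s per cm.

22.3


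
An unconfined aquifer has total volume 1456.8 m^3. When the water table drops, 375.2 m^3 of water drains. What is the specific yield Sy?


Specific yield Sy = Volume drained / Total volume.
Sy = 375.2 / 1456.8
   = 0.2576.

0.2576


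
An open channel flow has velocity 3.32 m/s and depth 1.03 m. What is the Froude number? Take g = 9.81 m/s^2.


The Froude number is defined as Fr = V / sqrt(g*y).
g*y = 9.81 * 1.03 = 10.1043.
sqrt(g*y) = sqrt(10.1043) = 3.1787.
Fr = 3.32 / 3.1787 = 1.0444.

1.0444


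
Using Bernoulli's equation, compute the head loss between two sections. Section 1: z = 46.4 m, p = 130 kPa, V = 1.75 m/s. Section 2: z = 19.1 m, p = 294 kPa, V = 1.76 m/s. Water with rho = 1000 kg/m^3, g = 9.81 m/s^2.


Total head at each section: H = z + p/(rho*g) + V^2/(2g).
H1 = 46.4 + 130*1000/(1000*9.81) + 1.75^2/(2*9.81)
   = 46.4 + 13.252 + 0.1561
   = 59.808 m.
H2 = 19.1 + 294*1000/(1000*9.81) + 1.76^2/(2*9.81)
   = 19.1 + 29.969 + 0.1579
   = 49.227 m.
h_L = H1 - H2 = 59.808 - 49.227 = 10.581 m.

10.581


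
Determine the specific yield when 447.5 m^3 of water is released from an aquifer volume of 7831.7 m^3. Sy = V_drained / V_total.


Specific yield Sy = Volume drained / Total volume.
Sy = 447.5 / 7831.7
   = 0.0571.

0.0571


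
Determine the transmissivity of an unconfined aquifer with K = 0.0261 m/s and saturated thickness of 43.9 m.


Transmissivity is defined as T = K * h.
T = 0.0261 * 43.9
  = 1.1458 m^2/s.

1.1458


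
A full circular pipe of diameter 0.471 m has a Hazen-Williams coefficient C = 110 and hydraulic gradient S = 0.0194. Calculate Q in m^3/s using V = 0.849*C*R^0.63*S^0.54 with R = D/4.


For a full circular pipe, R = D/4 = 0.471/4 = 0.1177 m.
V = 0.849 * 110 * 0.1177^0.63 * 0.0194^0.54
  = 0.849 * 110 * 0.25984 * 0.118963
  = 2.8868 m/s.
Pipe area A = pi*D^2/4 = pi*0.471^2/4 = 0.1742 m^2.
Q = A * V = 0.1742 * 2.8868 = 0.503 m^3/s.

0.503


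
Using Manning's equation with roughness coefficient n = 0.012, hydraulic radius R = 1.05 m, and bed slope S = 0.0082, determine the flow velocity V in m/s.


Manning's equation gives V = (1/n) * R^(2/3) * S^(1/2).
First, compute R^(2/3) = 1.05^(2/3) = 1.0331.
Next, S^(1/2) = 0.0082^(1/2) = 0.090554.
Then 1/n = 1/0.012 = 83.33.
V = 83.33 * 1.0331 * 0.090554 = 7.7956 m/s.

7.7956


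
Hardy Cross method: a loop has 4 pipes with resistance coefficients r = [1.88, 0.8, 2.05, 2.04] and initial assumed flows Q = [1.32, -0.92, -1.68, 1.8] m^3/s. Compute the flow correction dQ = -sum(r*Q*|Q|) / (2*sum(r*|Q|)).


Numerator terms (r*Q*|Q|): 1.88*1.32*|1.32| = 3.2757; 0.8*-0.92*|-0.92| = -0.6771; 2.05*-1.68*|-1.68| = -5.7859; 2.04*1.8*|1.8| = 6.6096.
Sum of numerator = 3.4223.
Denominator terms (r*|Q|): 1.88*|1.32| = 2.4816; 0.8*|-0.92| = 0.736; 2.05*|-1.68| = 3.444; 2.04*|1.8| = 3.672.
2 * sum of denominator = 2 * 10.3336 = 20.6672.
dQ = -3.4223 / 20.6672 = -0.1656 m^3/s.

-0.1656


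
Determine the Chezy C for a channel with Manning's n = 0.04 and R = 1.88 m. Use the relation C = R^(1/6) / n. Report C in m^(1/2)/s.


The Chezy coefficient relates to Manning's n through C = R^(1/6) / n.
R^(1/6) = 1.88^(1/6) = 1.110946.
C = 1.110946 / 0.04 = 27.77 m^(1/2)/s.

27.77


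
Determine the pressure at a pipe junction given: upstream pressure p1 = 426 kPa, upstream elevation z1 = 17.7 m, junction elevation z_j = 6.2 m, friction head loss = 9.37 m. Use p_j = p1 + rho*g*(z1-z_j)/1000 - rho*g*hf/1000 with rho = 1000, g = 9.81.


Junction pressure: p_j = p1 + rho*g*(z1 - z_j)/1000 - rho*g*hf/1000.
Elevation term = 1000*9.81*(17.7 - 6.2)/1000 = 112.815 kPa.
Friction term = 1000*9.81*9.37/1000 = 91.92 kPa.
p_j = 426 + 112.815 - 91.92 = 446.9 kPa.

446.9


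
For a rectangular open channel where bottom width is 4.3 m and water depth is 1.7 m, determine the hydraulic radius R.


For a rectangular section:
Flow area A = b * y = 4.3 * 1.7 = 7.31 m^2.
Wetted perimeter P = b + 2y = 4.3 + 2*1.7 = 7.7 m.
Hydraulic radius R = A/P = 7.31 / 7.7 = 0.9494 m.

0.9494


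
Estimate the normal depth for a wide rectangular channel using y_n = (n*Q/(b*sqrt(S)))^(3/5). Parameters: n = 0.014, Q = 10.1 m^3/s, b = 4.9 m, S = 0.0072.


We use the wide-channel approximation y_n = (n*Q/(b*sqrt(S)))^(3/5).
sqrt(S) = sqrt(0.0072) = 0.084853.
Numerator: n*Q = 0.014 * 10.1 = 0.1414.
Denominator: b*sqrt(S) = 4.9 * 0.084853 = 0.41578.
arg = 0.3401.
y_n = 0.3401^(3/5) = 0.5235 m.

0.5235


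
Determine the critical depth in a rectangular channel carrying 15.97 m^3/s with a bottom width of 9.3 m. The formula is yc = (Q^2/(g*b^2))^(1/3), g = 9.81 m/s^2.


Using yc = (Q^2 / (g * b^2))^(1/3):
Q^2 = 15.97^2 = 255.04.
g * b^2 = 9.81 * 9.3^2 = 9.81 * 86.49 = 848.47.
Q^2 / (g*b^2) = 255.04 / 848.47 = 0.3006.
yc = 0.3006^(1/3) = 0.6699 m.

0.6699


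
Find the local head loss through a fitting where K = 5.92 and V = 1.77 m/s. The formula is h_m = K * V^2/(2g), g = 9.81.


Minor loss formula: h_m = K * V^2/(2g).
V^2 = 1.77^2 = 3.1329.
V^2/(2g) = 3.1329 / 19.62 = 0.1597 m.
h_m = 5.92 * 0.1597 = 0.9453 m.

0.9453


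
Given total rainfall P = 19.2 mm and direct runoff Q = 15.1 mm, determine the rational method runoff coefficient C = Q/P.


The runoff coefficient C = runoff depth / rainfall depth.
C = 15.1 / 19.2
  = 0.7865.

0.7865


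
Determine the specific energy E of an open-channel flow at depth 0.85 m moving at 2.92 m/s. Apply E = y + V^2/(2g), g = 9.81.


Specific energy E = y + V^2/(2g).
Velocity head = V^2/(2g) = 2.92^2 / (2*9.81) = 8.5264 / 19.62 = 0.4346 m.
E = 0.85 + 0.4346 = 1.2846 m.

1.2846


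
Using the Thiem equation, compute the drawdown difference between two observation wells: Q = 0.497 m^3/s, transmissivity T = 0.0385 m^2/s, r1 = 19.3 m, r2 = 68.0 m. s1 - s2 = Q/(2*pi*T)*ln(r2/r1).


Thiem equation: s1 - s2 = Q/(2*pi*T) * ln(r2/r1).
ln(r2/r1) = ln(68.0/19.3) = 1.2594.
Q/(2*pi*T) = 0.497 / (2*pi*0.0385) = 0.497 / 0.2419 = 2.0545.
s1 - s2 = 2.0545 * 1.2594 = 2.5875 m.

2.5875


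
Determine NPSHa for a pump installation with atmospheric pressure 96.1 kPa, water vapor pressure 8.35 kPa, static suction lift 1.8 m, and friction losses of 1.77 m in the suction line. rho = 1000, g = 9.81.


NPSHa = p_atm/(rho*g) - z_s - hf_s - p_vap/(rho*g).
p_atm/(rho*g) = 96.1*1000 / (1000*9.81) = 9.796 m.
p_vap/(rho*g) = 8.35*1000 / (1000*9.81) = 0.851 m.
NPSHa = 9.796 - 1.8 - 1.77 - 0.851
      = 5.37 m.

5.37


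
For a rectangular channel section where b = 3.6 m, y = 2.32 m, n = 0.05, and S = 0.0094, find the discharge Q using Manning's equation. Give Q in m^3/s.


For a rectangular channel, the cross-sectional area A = b * y = 3.6 * 2.32 = 8.35 m^2.
The wetted perimeter P = b + 2y = 3.6 + 2*2.32 = 8.24 m.
Hydraulic radius R = A/P = 8.35/8.24 = 1.0136 m.
Velocity V = (1/n)*R^(2/3)*S^(1/2) = (1/0.05)*1.0136^(2/3)*0.0094^(1/2) = 1.9566 m/s.
Discharge Q = A * V = 8.35 * 1.9566 = 16.342 m^3/s.

16.342


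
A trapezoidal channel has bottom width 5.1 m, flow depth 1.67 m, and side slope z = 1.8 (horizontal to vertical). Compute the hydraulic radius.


For a trapezoidal section with side slope z:
A = (b + z*y)*y = (5.1 + 1.8*1.67)*1.67 = 13.537 m^2.
P = b + 2*y*sqrt(1 + z^2) = 5.1 + 2*1.67*sqrt(1 + 1.8^2) = 11.977 m.
R = A/P = 13.537 / 11.977 = 1.1302 m.

1.1302


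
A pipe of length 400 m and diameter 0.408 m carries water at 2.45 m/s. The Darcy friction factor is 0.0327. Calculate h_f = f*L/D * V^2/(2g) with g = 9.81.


Darcy-Weisbach equation: h_f = f * (L/D) * V^2/(2g).
f * L/D = 0.0327 * 400/0.408 = 32.0588.
V^2/(2g) = 2.45^2 / (2*9.81) = 6.0025 / 19.62 = 0.3059 m.
h_f = 32.0588 * 0.3059 = 9.808 m.

9.808


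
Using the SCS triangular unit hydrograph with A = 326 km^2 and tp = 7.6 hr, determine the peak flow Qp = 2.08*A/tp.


SCS formula: Qp = 2.08 * A / tp.
Qp = 2.08 * 326 / 7.6
   = 678.08 / 7.6
   = 89.22 m^3/s per cm.

89.22


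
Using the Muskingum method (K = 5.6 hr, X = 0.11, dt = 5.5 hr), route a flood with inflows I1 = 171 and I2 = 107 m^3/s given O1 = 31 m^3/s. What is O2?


Muskingum coefficients:
denom = 2*K*(1-X) + dt = 2*5.6*(1-0.11) + 5.5 = 15.468.
C0 = (dt - 2*K*X)/denom = (5.5 - 2*5.6*0.11)/15.468 = 0.2759.
C1 = (dt + 2*K*X)/denom = (5.5 + 2*5.6*0.11)/15.468 = 0.4352.
C2 = (2*K*(1-X) - dt)/denom = 0.2889.
O2 = C0*I2 + C1*I1 + C2*O1
   = 0.2759*107 + 0.4352*171 + 0.2889*31
   = 112.9 m^3/s.

112.9


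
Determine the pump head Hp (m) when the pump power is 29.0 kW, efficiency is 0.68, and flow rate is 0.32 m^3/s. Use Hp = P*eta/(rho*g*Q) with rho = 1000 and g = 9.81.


Pump head formula: Hp = P * eta / (rho * g * Q).
Numerator: P * eta = 29.0 * 1000 * 0.68 = 19720.0 W.
Denominator: rho * g * Q = 1000 * 9.81 * 0.32 = 3139.2.
Hp = 19720.0 / 3139.2 = 6.28 m.

6.28


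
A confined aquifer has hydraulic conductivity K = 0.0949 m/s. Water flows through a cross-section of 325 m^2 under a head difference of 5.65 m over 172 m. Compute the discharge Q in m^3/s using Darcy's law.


Darcy's law: Q = K * A * i, where i = dh/L.
Hydraulic gradient i = 5.65 / 172 = 0.032849.
Q = 0.0949 * 325 * 0.032849
  = 1.0131 m^3/s.

1.0131


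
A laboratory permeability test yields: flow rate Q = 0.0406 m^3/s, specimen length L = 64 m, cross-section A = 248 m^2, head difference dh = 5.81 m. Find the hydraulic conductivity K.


From K = Q*L / (A*dh):
Numerator: Q*L = 0.0406 * 64 = 2.5984.
Denominator: A*dh = 248 * 5.81 = 1440.88.
K = 2.5984 / 1440.88 = 0.001803 m/s.

0.001803


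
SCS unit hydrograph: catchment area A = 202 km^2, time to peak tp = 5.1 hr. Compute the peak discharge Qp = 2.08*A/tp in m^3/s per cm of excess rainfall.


SCS formula: Qp = 2.08 * A / tp.
Qp = 2.08 * 202 / 5.1
   = 420.16 / 5.1
   = 82.38 m^3/s per cm.

82.38


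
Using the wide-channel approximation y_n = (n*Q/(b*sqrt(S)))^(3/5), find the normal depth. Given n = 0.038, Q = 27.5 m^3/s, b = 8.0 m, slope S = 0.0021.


We use the wide-channel approximation y_n = (n*Q/(b*sqrt(S)))^(3/5).
sqrt(S) = sqrt(0.0021) = 0.045826.
Numerator: n*Q = 0.038 * 27.5 = 1.045.
Denominator: b*sqrt(S) = 8.0 * 0.045826 = 0.366608.
arg = 2.8505.
y_n = 2.8505^(3/5) = 1.8748 m.

1.8748


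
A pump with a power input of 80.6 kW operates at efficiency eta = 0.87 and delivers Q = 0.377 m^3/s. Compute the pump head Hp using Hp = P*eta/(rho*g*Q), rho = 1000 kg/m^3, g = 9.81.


Pump head formula: Hp = P * eta / (rho * g * Q).
Numerator: P * eta = 80.6 * 1000 * 0.87 = 70122.0 W.
Denominator: rho * g * Q = 1000 * 9.81 * 0.377 = 3698.37.
Hp = 70122.0 / 3698.37 = 18.96 m.

18.96


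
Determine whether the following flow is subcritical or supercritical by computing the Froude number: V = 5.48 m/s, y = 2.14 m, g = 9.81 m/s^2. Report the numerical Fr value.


The Froude number is defined as Fr = V / sqrt(g*y).
g*y = 9.81 * 2.14 = 20.9934.
sqrt(g*y) = sqrt(20.9934) = 4.5819.
Fr = 5.48 / 4.5819 = 1.196.
Since Fr > 1, the flow is supercritical.

1.196


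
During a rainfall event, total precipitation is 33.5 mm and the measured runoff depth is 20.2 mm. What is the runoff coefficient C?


The runoff coefficient C = runoff depth / rainfall depth.
C = 20.2 / 33.5
  = 0.603.

0.603


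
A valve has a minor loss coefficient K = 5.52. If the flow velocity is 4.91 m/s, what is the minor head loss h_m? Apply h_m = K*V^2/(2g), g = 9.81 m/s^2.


Minor loss formula: h_m = K * V^2/(2g).
V^2 = 4.91^2 = 24.1081.
V^2/(2g) = 24.1081 / 19.62 = 1.2288 m.
h_m = 5.52 * 1.2288 = 6.7827 m.

6.7827


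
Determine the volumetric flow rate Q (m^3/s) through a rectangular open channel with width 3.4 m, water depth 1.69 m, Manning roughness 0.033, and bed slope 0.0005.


For a rectangular channel, the cross-sectional area A = b * y = 3.4 * 1.69 = 5.75 m^2.
The wetted perimeter P = b + 2y = 3.4 + 2*1.69 = 6.78 m.
Hydraulic radius R = A/P = 5.75/6.78 = 0.8475 m.
Velocity V = (1/n)*R^(2/3)*S^(1/2) = (1/0.033)*0.8475^(2/3)*0.0005^(1/2) = 0.6068 m/s.
Discharge Q = A * V = 5.75 * 0.6068 = 3.487 m^3/s.

3.487


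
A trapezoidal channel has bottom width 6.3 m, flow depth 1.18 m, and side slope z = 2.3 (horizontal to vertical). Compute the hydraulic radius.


For a trapezoidal section with side slope z:
A = (b + z*y)*y = (6.3 + 2.3*1.18)*1.18 = 10.637 m^2.
P = b + 2*y*sqrt(1 + z^2) = 6.3 + 2*1.18*sqrt(1 + 2.3^2) = 12.219 m.
R = A/P = 10.637 / 12.219 = 0.8705 m.

0.8705


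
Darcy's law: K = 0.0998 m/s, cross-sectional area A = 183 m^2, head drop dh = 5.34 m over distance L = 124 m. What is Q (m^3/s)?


Darcy's law: Q = K * A * i, where i = dh/L.
Hydraulic gradient i = 5.34 / 124 = 0.043065.
Q = 0.0998 * 183 * 0.043065
  = 0.7865 m^3/s.

0.7865


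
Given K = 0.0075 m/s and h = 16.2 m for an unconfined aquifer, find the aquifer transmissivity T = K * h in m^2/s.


Transmissivity is defined as T = K * h.
T = 0.0075 * 16.2
  = 0.1215 m^2/s.

0.1215


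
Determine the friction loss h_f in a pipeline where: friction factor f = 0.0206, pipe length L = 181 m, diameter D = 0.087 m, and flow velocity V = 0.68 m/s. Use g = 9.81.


Darcy-Weisbach equation: h_f = f * (L/D) * V^2/(2g).
f * L/D = 0.0206 * 181/0.087 = 42.8575.
V^2/(2g) = 0.68^2 / (2*9.81) = 0.4624 / 19.62 = 0.0236 m.
h_f = 42.8575 * 0.0236 = 1.01 m.

1.01


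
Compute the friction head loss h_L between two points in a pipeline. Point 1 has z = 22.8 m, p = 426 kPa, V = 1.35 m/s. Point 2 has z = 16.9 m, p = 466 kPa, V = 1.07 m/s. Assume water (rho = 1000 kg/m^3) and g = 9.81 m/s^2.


Total head at each section: H = z + p/(rho*g) + V^2/(2g).
H1 = 22.8 + 426*1000/(1000*9.81) + 1.35^2/(2*9.81)
   = 22.8 + 43.425 + 0.0929
   = 66.318 m.
H2 = 16.9 + 466*1000/(1000*9.81) + 1.07^2/(2*9.81)
   = 16.9 + 47.503 + 0.0584
   = 64.461 m.
h_L = H1 - H2 = 66.318 - 64.461 = 1.857 m.

1.857


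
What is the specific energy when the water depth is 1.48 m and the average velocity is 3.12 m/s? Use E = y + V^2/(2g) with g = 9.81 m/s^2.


Specific energy E = y + V^2/(2g).
Velocity head = V^2/(2g) = 3.12^2 / (2*9.81) = 9.7344 / 19.62 = 0.4961 m.
E = 1.48 + 0.4961 = 1.9761 m.

1.9761


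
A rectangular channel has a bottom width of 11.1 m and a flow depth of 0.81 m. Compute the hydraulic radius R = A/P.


For a rectangular section:
Flow area A = b * y = 11.1 * 0.81 = 8.99 m^2.
Wetted perimeter P = b + 2y = 11.1 + 2*0.81 = 12.72 m.
Hydraulic radius R = A/P = 8.99 / 12.72 = 0.7068 m.

0.7068


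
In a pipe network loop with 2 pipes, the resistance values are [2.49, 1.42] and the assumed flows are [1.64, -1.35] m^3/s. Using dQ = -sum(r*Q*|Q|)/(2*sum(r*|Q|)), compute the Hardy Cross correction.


Numerator terms (r*Q*|Q|): 2.49*1.64*|1.64| = 6.6971; 1.42*-1.35*|-1.35| = -2.588.
Sum of numerator = 4.1092.
Denominator terms (r*|Q|): 2.49*|1.64| = 4.0836; 1.42*|-1.35| = 1.917.
2 * sum of denominator = 2 * 6.0006 = 12.0012.
dQ = -4.1092 / 12.0012 = -0.3424 m^3/s.

-0.3424


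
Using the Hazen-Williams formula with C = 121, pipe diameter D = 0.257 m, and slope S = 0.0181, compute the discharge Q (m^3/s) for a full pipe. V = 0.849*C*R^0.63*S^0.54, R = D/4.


For a full circular pipe, R = D/4 = 0.257/4 = 0.0643 m.
V = 0.849 * 121 * 0.0643^0.63 * 0.0181^0.54
  = 0.849 * 121 * 0.177403 * 0.11459
  = 2.0883 m/s.
Pipe area A = pi*D^2/4 = pi*0.257^2/4 = 0.0519 m^2.
Q = A * V = 0.0519 * 2.0883 = 0.1083 m^3/s.

0.1083


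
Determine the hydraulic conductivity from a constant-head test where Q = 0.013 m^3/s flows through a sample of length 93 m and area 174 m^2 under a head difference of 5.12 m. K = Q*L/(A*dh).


From K = Q*L / (A*dh):
Numerator: Q*L = 0.013 * 93 = 1.209.
Denominator: A*dh = 174 * 5.12 = 890.88.
K = 1.209 / 890.88 = 0.001357 m/s.

0.001357


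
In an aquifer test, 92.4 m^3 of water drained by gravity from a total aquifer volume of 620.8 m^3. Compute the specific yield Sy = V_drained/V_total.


Specific yield Sy = Volume drained / Total volume.
Sy = 92.4 / 620.8
   = 0.1488.

0.1488


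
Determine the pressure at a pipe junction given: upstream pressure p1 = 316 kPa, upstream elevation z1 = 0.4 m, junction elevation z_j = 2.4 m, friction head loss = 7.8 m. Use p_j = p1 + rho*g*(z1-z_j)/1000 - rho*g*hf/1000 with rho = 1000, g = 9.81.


Junction pressure: p_j = p1 + rho*g*(z1 - z_j)/1000 - rho*g*hf/1000.
Elevation term = 1000*9.81*(0.4 - 2.4)/1000 = -19.62 kPa.
Friction term = 1000*9.81*7.8/1000 = 76.518 kPa.
p_j = 316 + -19.62 - 76.518 = 219.86 kPa.

219.86


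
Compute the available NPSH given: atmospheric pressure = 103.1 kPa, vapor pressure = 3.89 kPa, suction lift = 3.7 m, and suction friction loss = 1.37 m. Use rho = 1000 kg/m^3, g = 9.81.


NPSHa = p_atm/(rho*g) - z_s - hf_s - p_vap/(rho*g).
p_atm/(rho*g) = 103.1*1000 / (1000*9.81) = 10.51 m.
p_vap/(rho*g) = 3.89*1000 / (1000*9.81) = 0.397 m.
NPSHa = 10.51 - 3.7 - 1.37 - 0.397
      = 5.04 m.

5.04


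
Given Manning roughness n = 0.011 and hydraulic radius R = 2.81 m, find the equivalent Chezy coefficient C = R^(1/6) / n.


The Chezy coefficient relates to Manning's n through C = R^(1/6) / n.
R^(1/6) = 2.81^(1/6) = 1.187912.
C = 1.187912 / 0.011 = 107.99 m^(1/2)/s.

107.99


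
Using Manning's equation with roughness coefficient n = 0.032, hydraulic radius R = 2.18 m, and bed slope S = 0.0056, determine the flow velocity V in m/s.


Manning's equation gives V = (1/n) * R^(2/3) * S^(1/2).
First, compute R^(2/3) = 2.18^(2/3) = 1.6813.
Next, S^(1/2) = 0.0056^(1/2) = 0.074833.
Then 1/n = 1/0.032 = 31.25.
V = 31.25 * 1.6813 * 0.074833 = 3.9317 m/s.

3.9317


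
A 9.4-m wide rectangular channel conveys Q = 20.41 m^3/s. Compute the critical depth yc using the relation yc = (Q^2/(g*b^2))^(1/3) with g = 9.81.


Using yc = (Q^2 / (g * b^2))^(1/3):
Q^2 = 20.41^2 = 416.57.
g * b^2 = 9.81 * 9.4^2 = 9.81 * 88.36 = 866.81.
Q^2 / (g*b^2) = 416.57 / 866.81 = 0.4806.
yc = 0.4806^(1/3) = 0.7833 m.

0.7833


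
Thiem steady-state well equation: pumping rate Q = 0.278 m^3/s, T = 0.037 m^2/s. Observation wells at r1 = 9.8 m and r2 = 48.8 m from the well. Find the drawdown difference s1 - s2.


Thiem equation: s1 - s2 = Q/(2*pi*T) * ln(r2/r1).
ln(r2/r1) = ln(48.8/9.8) = 1.6053.
Q/(2*pi*T) = 0.278 / (2*pi*0.037) = 0.278 / 0.2325 = 1.1958.
s1 - s2 = 1.1958 * 1.6053 = 1.9197 m.

1.9197


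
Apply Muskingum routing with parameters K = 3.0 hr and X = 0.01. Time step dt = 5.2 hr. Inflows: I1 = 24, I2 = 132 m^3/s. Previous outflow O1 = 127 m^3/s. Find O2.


Muskingum coefficients:
denom = 2*K*(1-X) + dt = 2*3.0*(1-0.01) + 5.2 = 11.14.
C0 = (dt - 2*K*X)/denom = (5.2 - 2*3.0*0.01)/11.14 = 0.4614.
C1 = (dt + 2*K*X)/denom = (5.2 + 2*3.0*0.01)/11.14 = 0.4722.
C2 = (2*K*(1-X) - dt)/denom = 0.0664.
O2 = C0*I2 + C1*I1 + C2*O1
   = 0.4614*132 + 0.4722*24 + 0.0664*127
   = 80.67 m^3/s.

80.67


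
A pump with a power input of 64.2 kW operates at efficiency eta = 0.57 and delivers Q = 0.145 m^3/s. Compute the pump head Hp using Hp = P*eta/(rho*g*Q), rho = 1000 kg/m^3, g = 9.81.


Pump head formula: Hp = P * eta / (rho * g * Q).
Numerator: P * eta = 64.2 * 1000 * 0.57 = 36594.0 W.
Denominator: rho * g * Q = 1000 * 9.81 * 0.145 = 1422.45.
Hp = 36594.0 / 1422.45 = 25.73 m.

25.73


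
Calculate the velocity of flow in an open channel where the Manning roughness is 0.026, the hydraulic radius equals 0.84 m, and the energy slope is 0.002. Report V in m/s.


Manning's equation gives V = (1/n) * R^(2/3) * S^(1/2).
First, compute R^(2/3) = 0.84^(2/3) = 0.8903.
Next, S^(1/2) = 0.002^(1/2) = 0.044721.
Then 1/n = 1/0.026 = 38.46.
V = 38.46 * 0.8903 * 0.044721 = 1.5313 m/s.

1.5313


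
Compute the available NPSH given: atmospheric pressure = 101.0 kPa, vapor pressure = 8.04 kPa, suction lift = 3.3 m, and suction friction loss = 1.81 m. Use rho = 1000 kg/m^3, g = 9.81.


NPSHa = p_atm/(rho*g) - z_s - hf_s - p_vap/(rho*g).
p_atm/(rho*g) = 101.0*1000 / (1000*9.81) = 10.296 m.
p_vap/(rho*g) = 8.04*1000 / (1000*9.81) = 0.82 m.
NPSHa = 10.296 - 3.3 - 1.81 - 0.82
      = 4.37 m.

4.37
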